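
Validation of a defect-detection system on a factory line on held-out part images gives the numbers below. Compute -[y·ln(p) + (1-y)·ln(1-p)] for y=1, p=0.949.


BCE = -[y·ln(p) + (1-y)·ln(1-p)]
= -1·ln(0.949) - 0
= -ln(0.949) = 0.0523

0.0523


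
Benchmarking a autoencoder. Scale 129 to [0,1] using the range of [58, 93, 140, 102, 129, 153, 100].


min=58, max=153
(129-58)/(153-58) = 71/95 = 0.7474

0.7474


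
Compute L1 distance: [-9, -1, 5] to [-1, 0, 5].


d = |-9+ 1| + |-1-0| + |5-5|
  = 8 + 1 + 0
  = 9

9


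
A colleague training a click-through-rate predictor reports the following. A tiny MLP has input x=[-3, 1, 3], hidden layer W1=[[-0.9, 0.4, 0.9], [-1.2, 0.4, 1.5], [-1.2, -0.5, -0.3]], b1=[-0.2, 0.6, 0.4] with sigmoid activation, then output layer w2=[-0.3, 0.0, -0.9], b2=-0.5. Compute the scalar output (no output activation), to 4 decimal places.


z1[0] = (-0.9)·(-3) + (0.4)·(1) + (0.9)·(3) - 0.2 = 5.6
z1[1] = (-1.2)·(-3) + (0.4)·(1) + (1.5)·(3) + 0.6 = 9.1
z1[2] = (-1.2)·(-3) + (-0.5)·(1) + (-0.3)·(3) + 0.4 = 2.6
h = sigmoid(z1) = [0.9963, 0.9999, 0.9309]
output = (-0.3)·(0.9963) + (0.0)·(0.9999) + (-0.9)·(0.9309) - 0.5 = -1.6367

-1.6367


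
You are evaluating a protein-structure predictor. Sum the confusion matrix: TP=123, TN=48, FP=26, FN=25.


Total = TP + TN + FP + FN
= 123 + 48 + 26 + 25
= 222
(Predicted positive: 149, predicted negative: 73)

222


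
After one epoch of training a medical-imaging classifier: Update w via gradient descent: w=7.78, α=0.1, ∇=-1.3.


w_new = w - α·∇
= 7.78 - 0.1·-1.3
= 7.78 + 0.13
= 7.91

7.91


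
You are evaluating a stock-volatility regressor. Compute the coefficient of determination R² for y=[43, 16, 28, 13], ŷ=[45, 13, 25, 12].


ȳ = 25
SS_res = Σ(y-ŷ)² = 23
SS_tot = Σ(y-ȳ)² = 558
R² = 1 - SS_res/SS_tot = 1 - 0.0412 = 0.9588

0.9588


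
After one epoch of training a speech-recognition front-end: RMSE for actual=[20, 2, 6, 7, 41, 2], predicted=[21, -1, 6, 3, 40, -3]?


MSE = 52/6 = 8.6667
RMSE = √(52/6) = 2.9439

2.9439


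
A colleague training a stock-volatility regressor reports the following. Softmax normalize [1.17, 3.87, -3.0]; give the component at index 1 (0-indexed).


Exponentials: e^1.17=3.222, e^3.87=47.9424, e^-3.0=0.0498
Sum = 51.2142
Softmax = [0.0629, 0.9361, 0.001]
p[1] = 47.9424/51.2142 = 0.9361

0.9361


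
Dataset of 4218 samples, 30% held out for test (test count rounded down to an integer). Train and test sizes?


Test = ⌊4218·30/100⌋ = 1265
Train = 4218 - 1265 = 2953

Train: 2953, Test: 1265


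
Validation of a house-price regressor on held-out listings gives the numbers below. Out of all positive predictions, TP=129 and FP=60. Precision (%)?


Precision = TP/(TP+FP)
= 129/(129+60)
= 129/189 = 68.25%

68.25%


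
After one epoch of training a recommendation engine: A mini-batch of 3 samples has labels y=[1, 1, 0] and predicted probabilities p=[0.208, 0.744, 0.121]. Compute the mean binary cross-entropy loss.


L[0] = -ln(0.208) = 1.5702
L[1] = -ln(0.744) = 0.2957
L[2] = -ln(1-0.121) = -ln(0.879) = 0.129
mean = (1.5702 + 0.2957 + 0.129)/3 = 0.665

0.665


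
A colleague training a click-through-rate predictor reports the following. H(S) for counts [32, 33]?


Probabilities: [32/65, 33/65] ≈ [0.4923, 0.5077]
H = -((32/65)·log₂(32/65) + (33/65)·log₂(33/65))
  = 0.9998 bits

0.9998 bits


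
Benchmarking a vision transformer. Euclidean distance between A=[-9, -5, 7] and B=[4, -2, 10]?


d = √((-9-4)² + (-5+ 2)² + (7-10)²)
  = √(169 + 9 + 9)
  = √187 = 13.6748

13.6748


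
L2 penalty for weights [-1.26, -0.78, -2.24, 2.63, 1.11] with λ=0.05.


‖w‖₂² = (-1.26)² + (-0.78)² + (-2.24)² + (2.63)² + (1.11)²
     = 1.5876 + 0.6084 + 5.0176 + 6.9169 + 1.2321
     = 15.3626
λ·‖w‖₂² = 0.05·15.3626 = 0.76813

0.76813


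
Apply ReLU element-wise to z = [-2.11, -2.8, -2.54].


ReLU(-2.11) = max(0, -2.11) = 0.0
ReLU(-2.8) = max(0, -2.8) = 0.0
ReLU(-2.54) = max(0, -2.54) = 0.0
result = [0.0, 0.0, 0.0]

[0.0, 0.0, 0.0]


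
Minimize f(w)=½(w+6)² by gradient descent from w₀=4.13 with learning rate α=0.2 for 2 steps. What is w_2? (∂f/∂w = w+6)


step 1: grad = 4.13+6 = 10.13; w = 4.13 - 0.2·(10.13) = 2.104
step 2: grad = 2.104+6 = 8.104; w = 2.104 - 0.2·(8.104) = 0.4832

0.4832


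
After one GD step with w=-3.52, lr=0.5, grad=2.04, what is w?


w_new = w - α·∇
= -3.52 - 0.5·2.04
= -3.52 - 1.02
= -4.54

-4.54


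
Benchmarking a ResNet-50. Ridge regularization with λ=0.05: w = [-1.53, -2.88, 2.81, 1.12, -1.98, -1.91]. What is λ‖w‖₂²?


‖w‖₂² = (-1.53)² + (-2.88)² + (2.81)² + (1.12)² + (-1.98)² + (-1.91)²
     = 2.3409 + 8.2944 + 7.8961 + 1.2544 + 3.9204 + 3.6481
     = 27.3543
λ·‖w‖₂² = 0.05·27.3543 = 1.367715

1.367715


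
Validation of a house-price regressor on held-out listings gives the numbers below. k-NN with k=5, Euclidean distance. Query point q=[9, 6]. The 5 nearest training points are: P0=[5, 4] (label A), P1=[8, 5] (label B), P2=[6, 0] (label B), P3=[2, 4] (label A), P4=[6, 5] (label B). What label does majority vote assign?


d(q,P0) = 4.4721  (label A)
d(q,P1) = 1.4142  (label B)
d(q,P2) = 6.7082  (label B)
d(q,P3) = 7.2801  (label A)
d(q,P4) = 3.1623  (label B)
Votes: A=2, B=3
Majority → B

B


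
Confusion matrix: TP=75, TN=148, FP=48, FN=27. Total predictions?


Total = TP + TN + FP + FN
= 75 + 148 + 48 + 27
= 298
(Predicted positive: 123, predicted negative: 175)

298


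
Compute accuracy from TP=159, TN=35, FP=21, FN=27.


Accuracy = (TP+TN)/(TP+TN+FP+FN)
= (159+35)/(242)
= 194/242 = 80.17%

80.17%


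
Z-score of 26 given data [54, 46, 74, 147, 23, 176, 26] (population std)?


μ = 78, σ = 55.6905
z = (26 - 78)/55.6905 = -0.9337

-0.9337


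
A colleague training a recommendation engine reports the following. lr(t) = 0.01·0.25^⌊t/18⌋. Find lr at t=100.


n_drops = ⌊100/18⌋ = 5
lr = 0.01·0.25^5 = 0.01·0.0009765625 = 0.000009765625

0.000009765625


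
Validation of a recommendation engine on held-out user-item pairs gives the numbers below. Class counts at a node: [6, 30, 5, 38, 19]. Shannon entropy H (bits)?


Probabilities: [6/98, 30/98, 5/98, 38/98, 19/98] ≈ [0.0612, 0.3061, 0.051, 0.3878, 0.1939]
H = -((6/98)·log₂(6/98) + (30/98)·log₂(30/98) + (5/98)·log₂(5/98) + (38/98)·log₂(38/98) + (19/98)·log₂(19/98))
  = 1.9774 bits

1.9774 bits


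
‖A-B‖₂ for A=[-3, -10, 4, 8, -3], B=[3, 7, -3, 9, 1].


d = √((-3-3)² + (-10-7)² + (4+ 3)² + (8-9)² + (-3-1)²)
  = √(36 + 289 + 49 + 1 + 16)
  = √391 = 19.7737

19.7737


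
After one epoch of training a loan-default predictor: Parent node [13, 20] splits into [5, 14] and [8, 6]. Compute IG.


Parent = [13, 20], H_parent = 0.9673
H_left = 0.8315 (n=19), H_right = 0.9852 (n=14)
H_children = (19/33)·0.8315 + (14/33)·0.9852 = 0.8967
IG = 0.9673 - 0.8967 = 0.0706

0.0706


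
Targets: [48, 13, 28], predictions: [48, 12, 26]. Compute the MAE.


Absolute errors: |48-48|=0, |13-12|=1, |28-26|=2
Sum = 3
MAE = 3/3 = 1

1


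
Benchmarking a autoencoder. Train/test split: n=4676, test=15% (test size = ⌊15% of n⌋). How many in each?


Test = ⌊4676·15/100⌋ = 701
Train = 4676 - 701 = 3975

Train: 3975, Test: 701


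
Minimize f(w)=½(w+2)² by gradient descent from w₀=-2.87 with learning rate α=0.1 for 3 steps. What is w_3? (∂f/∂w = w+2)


step 1: grad = -2.87+2 = -0.87; w = -2.87 - 0.1·(-0.87) = -2.783
step 2: grad = -2.783+2 = -0.783; w = -2.783 - 0.1·(-0.783) = -2.7047
step 3: grad = -2.7047+2 = -0.7047; w = -2.7047 - 0.1·(-0.7047) = -2.63423

-2.63423


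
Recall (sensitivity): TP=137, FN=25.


Recall = TP/(TP+FN)
= 137/(137+25)
= 137/162 = 84.57%

84.57%


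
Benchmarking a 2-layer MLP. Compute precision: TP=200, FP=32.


Precision = TP/(TP+FP)
= 200/(200+32)
= 200/232 = 86.21%

86.21%


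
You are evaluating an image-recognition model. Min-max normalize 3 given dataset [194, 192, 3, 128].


min=3, max=194
(3-3)/(194-3) = 0/191 = 0.0

0.0


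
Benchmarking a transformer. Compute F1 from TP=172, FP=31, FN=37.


Precision = 172/203 = 0.8473
Recall = 172/209 = 0.823
F1 = 2·P·R/(P+R) = 2·TP/(2·TP+FP+FN) = 344/(344+31+37) = 344/412 = 0.835

0.835


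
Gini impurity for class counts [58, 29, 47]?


Probabilities: [58/134, 29/134, 47/134] ≈ [0.4328, 0.2164, 0.3507]
Σpᵢ² = (3364 + 841 + 2209)/134² = 6414/17956
Gini = 1 - Σpᵢ² = 1 - 6414/17956 = 0.6428

0.6428


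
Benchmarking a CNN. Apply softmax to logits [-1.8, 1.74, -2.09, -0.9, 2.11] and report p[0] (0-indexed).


Exponentials: e^-1.8=0.1653, e^1.74=5.6973, e^-2.09=0.1237, e^-0.9=0.4066, e^2.11=8.2482
Sum = 14.6411
Softmax = [0.0113, 0.3891, 0.0084, 0.0278, 0.5634]
p[0] = 0.1653/14.6411 = 0.0113

0.0113


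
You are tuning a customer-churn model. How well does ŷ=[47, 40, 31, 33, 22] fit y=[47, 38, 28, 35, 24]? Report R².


ȳ = 34.4
SS_res = Σ(y-ŷ)² = 21
SS_tot = Σ(y-ȳ)² = 321.2
R² = 1 - SS_res/SS_tot = 1 - 0.0654 = 0.9346

0.9346


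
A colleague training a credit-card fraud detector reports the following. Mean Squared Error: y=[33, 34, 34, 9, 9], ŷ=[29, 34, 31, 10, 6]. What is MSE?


Squared errors: (33-29)²=16, (34-34)²=0, (34-31)²=9, (9-10)²=1, (9-6)²=9
Sum = 35
MSE = 35/5 = 7

7


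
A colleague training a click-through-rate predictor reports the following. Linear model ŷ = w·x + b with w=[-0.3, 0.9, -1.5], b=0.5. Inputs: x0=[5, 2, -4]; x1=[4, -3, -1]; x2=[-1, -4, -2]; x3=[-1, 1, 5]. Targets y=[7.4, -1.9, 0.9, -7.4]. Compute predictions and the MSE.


ŷ0 = (-0.3)·(5) + (0.9)·(2) + (-1.5)·(-4) + 0.5 = 6.8
ŷ1 = (-0.3)·(4) + (0.9)·(-3) + (-1.5)·(-1) + 0.5 = -1.9
ŷ2 = (-0.3)·(-1) + (0.9)·(-4) + (-1.5)·(-2) + 0.5 = 0.2
ŷ3 = (-0.3)·(-1) + (0.9)·(1) + (-1.5)·(5) + 0.5 = -5.8
errors² = [0.36, 0.0, 0.49, 2.56]
MSE = 3.4100/4 = 0.8525

0.8525


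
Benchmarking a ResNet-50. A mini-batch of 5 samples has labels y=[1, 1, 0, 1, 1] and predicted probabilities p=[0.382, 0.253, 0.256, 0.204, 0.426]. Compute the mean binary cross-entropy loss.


L[0] = -ln(0.382) = 0.9623
L[1] = -ln(0.253) = 1.3744
L[2] = -ln(1-0.256) = -ln(0.744) = 0.2957
L[3] = -ln(0.204) = 1.5896
L[4] = -ln(0.426) = 0.8533
mean = (0.9623 + 1.3744 + 0.2957 + 1.5896 + 0.8533)/5 = 1.0151

1.0151


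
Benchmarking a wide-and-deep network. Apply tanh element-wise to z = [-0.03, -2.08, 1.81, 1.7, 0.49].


tanh(-0.03) = -0.03
tanh(-2.08) = -0.9693
tanh(1.81) = 0.9478
tanh(1.7) = 0.9354
tanh(0.49) = 0.4542
result = [-0.03, -0.9693, 0.9478, 0.9354, 0.4542]

[-0.03, -0.9693, 0.9478, 0.9354, 0.4542]


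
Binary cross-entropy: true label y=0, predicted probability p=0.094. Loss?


BCE = -[y·ln(p) + (1-y)·ln(1-p)]
= -0 - 1·ln(1-0.094)
= -ln(0.906) = 0.0987

0.0987


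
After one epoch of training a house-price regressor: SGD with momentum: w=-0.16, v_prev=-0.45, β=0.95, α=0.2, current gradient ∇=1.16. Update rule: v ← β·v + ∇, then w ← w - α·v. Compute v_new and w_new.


v_new = 0.95·-0.45 + 1.16 = -0.4275 + 1.16 = 0.7325
w_new = -0.16 - 0.2·0.7325 = -0.16 - 0.1465 = -0.3065

v_new=0.7325, w_new=-0.3065


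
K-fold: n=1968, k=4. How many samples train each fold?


Fold size = 1968/4 = 492
Training per fold = 1968 - 492 = 1476

1476


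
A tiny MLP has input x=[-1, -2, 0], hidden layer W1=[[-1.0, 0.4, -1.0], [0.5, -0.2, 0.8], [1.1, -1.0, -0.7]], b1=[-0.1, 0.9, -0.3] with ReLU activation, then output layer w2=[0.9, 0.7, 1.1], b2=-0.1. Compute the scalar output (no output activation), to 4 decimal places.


z1[0] = (-1.0)·(-1) + (0.4)·(-2) + (-1.0)·(0) - 0.1 = 0.1
z1[1] = (0.5)·(-1) + (-0.2)·(-2) + (0.8)·(0) + 0.9 = 0.8
z1[2] = (1.1)·(-1) + (-1.0)·(-2) + (-0.7)·(0) - 0.3 = 0.6
h = ReLU(z1) = [0.1, 0.8, 0.6]
output = (0.9)·(0.1) + (0.7)·(0.8) + (1.1)·(0.6) - 0.1 = 1.21

1.21


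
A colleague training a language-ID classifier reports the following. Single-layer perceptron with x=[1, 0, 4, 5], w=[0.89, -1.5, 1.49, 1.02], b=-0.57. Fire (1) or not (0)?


z = (1)·(0.89) + (0)·(-1.5) + (4)·(1.49) + (5)·(1.02) - 0.57
  = 11.38
step(z) = 1 (z≥0)

1


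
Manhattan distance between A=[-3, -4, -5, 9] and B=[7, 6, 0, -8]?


d = |-3-7| + |-4-6| + |-5-0| + |9+ 8|
  = 10 + 10 + 5 + 17
  = 42

42


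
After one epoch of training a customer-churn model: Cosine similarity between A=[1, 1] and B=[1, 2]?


A·B = 1·1 + 1·2 = 3
‖A‖ = √2 = 1.4142, ‖B‖ = √5 = 2.2361
cos = 3/(√2·√5) = 3/√10 = 0.9487

0.9487


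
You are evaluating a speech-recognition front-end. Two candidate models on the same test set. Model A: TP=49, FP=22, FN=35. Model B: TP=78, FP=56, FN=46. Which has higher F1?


Model A: P=49/71=0.6901, R=49/84=0.5833, F1=2PR/(P+R)=2TP/(2TP+FP+FN)=98/155=0.6323
Model B: P=78/134=0.5821, R=78/124=0.629, F1=2PR/(P+R)=2TP/(2TP+FP+FN)=156/258=0.6047
0.6323 > 0.6047 → Model A

Model A


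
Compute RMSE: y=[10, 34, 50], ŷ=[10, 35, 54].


MSE = 17/3 = 5.6667
RMSE = √(17/3) = 2.3805

2.3805


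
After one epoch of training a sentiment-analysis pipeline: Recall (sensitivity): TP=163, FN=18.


Recall = TP/(TP+FN)
= 163/(163+18)
= 163/181 = 90.06%

90.06%


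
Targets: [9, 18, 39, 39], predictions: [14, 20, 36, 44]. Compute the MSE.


Squared errors: (9-14)²=25, (18-20)²=4, (39-36)²=9, (39-44)²=25
Sum = 63
MSE = 63/4 = 63/4

63/4


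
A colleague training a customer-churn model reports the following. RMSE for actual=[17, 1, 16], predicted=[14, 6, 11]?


MSE = 59/3 = 19.6667
RMSE = √(59/3) = 4.4347

4.4347


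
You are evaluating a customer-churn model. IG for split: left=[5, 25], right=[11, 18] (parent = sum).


Parent = [16, 43], H_parent = 0.8432
H_left = 0.65 (n=30), H_right = 0.9576 (n=29)
H_children = (30/59)·0.65 + (29/59)·0.9576 = 0.8012
IG = 0.8432 - 0.8012 = 0.042

0.042


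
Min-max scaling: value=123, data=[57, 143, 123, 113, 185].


min=57, max=185
(123-57)/(185-57) = 66/128 = 0.5156

0.5156


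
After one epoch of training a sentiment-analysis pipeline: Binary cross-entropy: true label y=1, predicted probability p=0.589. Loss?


BCE = -[y·ln(p) + (1-y)·ln(1-p)]
= -1·ln(0.589) - 0
= -ln(0.589) = 0.5293

0.5293


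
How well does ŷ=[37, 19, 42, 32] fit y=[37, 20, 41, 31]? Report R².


ȳ = 32.25
SS_res = Σ(y-ŷ)² = 3
SS_tot = Σ(y-ȳ)² = 250.75
R² = 1 - SS_res/SS_tot = 1 - 0.012 = 0.988

0.988


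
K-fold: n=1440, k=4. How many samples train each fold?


Fold size = 1440/4 = 360
Training per fold = 1440 - 360 = 1080

1080


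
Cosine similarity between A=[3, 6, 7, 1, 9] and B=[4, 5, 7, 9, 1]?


A·B = 3·4 + 6·5 + 7·7 + 1·9 + 9·1 = 109
‖A‖ = √176 = 13.2665, ‖B‖ = √172 = 13.1149
cos = 109/(√176·√172) = 109/√30272 = 0.6265

0.6265


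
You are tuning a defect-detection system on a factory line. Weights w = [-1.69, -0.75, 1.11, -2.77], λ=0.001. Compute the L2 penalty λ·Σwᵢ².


‖w‖₂² = (-1.69)² + (-0.75)² + (1.11)² + (-2.77)²
     = 2.8561 + 0.5625 + 1.2321 + 7.6729
     = 12.3236
λ·‖w‖₂² = 0.001·12.3236 = 0.012324

0.012324


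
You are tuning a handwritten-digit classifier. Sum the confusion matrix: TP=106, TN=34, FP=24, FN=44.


Total = TP + TN + FP + FN
= 106 + 34 + 24 + 44
= 208
(Predicted positive: 130, predicted negative: 78)

208


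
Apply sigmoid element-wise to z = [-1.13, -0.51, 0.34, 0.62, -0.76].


σ(-1.13) = 1/(1+e^1.13) = 0.2442
σ(-0.51) = 1/(1+e^0.51) = 0.3752
σ(0.34) = 1/(1+e^-0.34) = 0.5842
σ(0.62) = 1/(1+e^-0.62) = 0.6502
σ(-0.76) = 1/(1+e^0.76) = 0.3186
result = [0.2442, 0.3752, 0.5842, 0.6502, 0.3186]

[0.2442, 0.3752, 0.5842, 0.6502, 0.3186]


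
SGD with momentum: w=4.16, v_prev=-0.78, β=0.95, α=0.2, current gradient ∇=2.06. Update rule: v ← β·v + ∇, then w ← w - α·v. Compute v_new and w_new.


v_new = 0.95·-0.78 + 2.06 = -0.741 + 2.06 = 1.319
w_new = 4.16 - 0.2·1.319 = 4.16 - 0.2638 = 3.8962

v_new=1.319, w_new=3.8962


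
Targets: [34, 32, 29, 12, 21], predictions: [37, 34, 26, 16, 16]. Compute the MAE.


Absolute errors: |34-37|=3, |32-34|=2, |29-26|=3, |12-16|=4, |21-16|=5
Sum = 17
MAE = 17/5 = 17/5

17/5


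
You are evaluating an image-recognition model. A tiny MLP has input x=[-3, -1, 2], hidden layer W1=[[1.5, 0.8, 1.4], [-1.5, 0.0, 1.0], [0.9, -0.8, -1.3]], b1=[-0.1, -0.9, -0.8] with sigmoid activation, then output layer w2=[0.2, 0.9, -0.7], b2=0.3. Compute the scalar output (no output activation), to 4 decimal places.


z1[0] = (1.5)·(-3) + (0.8)·(-1) + (1.4)·(2) - 0.1 = -2.6
z1[1] = (-1.5)·(-3) + (0.0)·(-1) + (1.0)·(2) - 0.9 = 5.6
z1[2] = (0.9)·(-3) + (-0.8)·(-1) + (-1.3)·(2) - 0.8 = -5.3
h = sigmoid(z1) = [0.0691, 0.9963, 0.005]
output = (0.2)·(0.0691) + (0.9)·(0.9963) + (-0.7)·(0.005) + 0.3 = 1.207

1.207


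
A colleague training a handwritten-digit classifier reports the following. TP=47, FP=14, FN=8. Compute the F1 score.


Precision = 47/61 = 0.7705
Recall = 47/55 = 0.8545
F1 = 2·P·R/(P+R) = 2·TP/(2·TP+FP+FN) = 94/(94+14+8) = 94/116 = 0.8103

0.8103


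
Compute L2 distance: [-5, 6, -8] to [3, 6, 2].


d = √((-5-3)² + (6-6)² + (-8-2)²)
  = √(64 + 0 + 100)
  = √164 = 12.8062

12.8062


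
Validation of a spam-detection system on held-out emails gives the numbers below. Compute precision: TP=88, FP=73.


Precision = TP/(TP+FP)
= 88/(88+73)
= 88/161 = 54.66%

54.66%


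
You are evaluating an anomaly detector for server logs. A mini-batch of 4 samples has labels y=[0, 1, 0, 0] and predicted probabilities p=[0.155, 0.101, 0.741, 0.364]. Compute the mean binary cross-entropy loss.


L[0] = -ln(1-0.155) = -ln(0.845) = 0.1684
L[1] = -ln(0.101) = 2.2926
L[2] = -ln(1-0.741) = -ln(0.259) = 1.3509
L[3] = -ln(1-0.364) = -ln(0.636) = 0.4526
mean = (0.1684 + 2.2926 + 1.3509 + 0.4526)/4 = 1.0661

1.0661


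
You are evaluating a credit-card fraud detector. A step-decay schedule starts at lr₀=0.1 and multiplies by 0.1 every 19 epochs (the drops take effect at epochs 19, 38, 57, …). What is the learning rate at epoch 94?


n_drops = ⌊94/19⌋ = 4
lr = 0.1·0.1^4 = 0.1·0.0001 = 0.00001

0.00001


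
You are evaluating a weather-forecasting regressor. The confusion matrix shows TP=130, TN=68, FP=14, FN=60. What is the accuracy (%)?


Accuracy = (TP+TN)/(TP+TN+FP+FN)
= (130+68)/(272)
= 198/272 = 72.79%

72.79%


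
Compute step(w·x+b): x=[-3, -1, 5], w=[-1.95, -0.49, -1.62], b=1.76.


z = (-3)·(-1.95) + (-1)·(-0.49) + (5)·(-1.62) + 1.76
  = -0.0
step(z) = 1 (z≥0)

1


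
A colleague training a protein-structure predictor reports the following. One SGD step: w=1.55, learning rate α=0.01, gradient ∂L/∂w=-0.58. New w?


w_new = w - α·∇
= 1.55 - 0.01·-0.58
= 1.55 + 0.0058
= 1.5558

1.5558


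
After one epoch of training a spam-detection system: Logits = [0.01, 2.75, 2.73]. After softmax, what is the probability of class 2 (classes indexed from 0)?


Exponentials: e^0.01=1.0101, e^2.75=15.6426, e^2.73=15.3329
Sum = 31.9856
Softmax = [0.0316, 0.4891, 0.4794]
p[2] = 15.3329/31.9856 = 0.4794

0.4794


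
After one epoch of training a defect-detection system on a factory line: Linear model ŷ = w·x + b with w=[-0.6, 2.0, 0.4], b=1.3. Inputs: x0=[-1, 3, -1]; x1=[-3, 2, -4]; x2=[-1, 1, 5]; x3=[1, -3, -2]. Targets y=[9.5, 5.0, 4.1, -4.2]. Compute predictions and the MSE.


ŷ0 = (-0.6)·(-1) + (2.0)·(3) + (0.4)·(-1) + 1.3 = 7.5
ŷ1 = (-0.6)·(-3) + (2.0)·(2) + (0.4)·(-4) + 1.3 = 5.5
ŷ2 = (-0.6)·(-1) + (2.0)·(1) + (0.4)·(5) + 1.3 = 5.9
ŷ3 = (-0.6)·(1) + (2.0)·(-3) + (0.4)·(-2) + 1.3 = -6.1
errors² = [4.0, 0.25, 3.24, 3.61]
MSE = 11.1000/4 = 2.775

2.775


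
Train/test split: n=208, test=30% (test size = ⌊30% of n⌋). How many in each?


Test = ⌊208·30/100⌋ = 62
Train = 208 - 62 = 146

Train: 146, Test: 62


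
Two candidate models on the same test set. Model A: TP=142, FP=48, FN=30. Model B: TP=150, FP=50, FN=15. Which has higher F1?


Model A: P=142/190=0.7474, R=142/172=0.8256, F1=2PR/(P+R)=2TP/(2TP+FP+FN)=284/362=0.7845
Model B: P=150/200=0.75, R=150/165=0.9091, F1=2PR/(P+R)=2TP/(2TP+FP+FN)=300/365=0.8219
0.7845 < 0.8219 → Model B

Model B


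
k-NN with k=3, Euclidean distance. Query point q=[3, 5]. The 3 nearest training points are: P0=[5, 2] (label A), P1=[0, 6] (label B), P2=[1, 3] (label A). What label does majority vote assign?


d(q,P0) = 3.6056  (label A)
d(q,P1) = 3.1623  (label B)
d(q,P2) = 2.8284  (label A)
Votes: A=2, B=1
Majority → A

A


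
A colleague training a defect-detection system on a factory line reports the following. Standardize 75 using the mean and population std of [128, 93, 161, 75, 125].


μ = 116.4, σ = 29.8637
z = (75 - 116.4)/29.8637 = -1.3863

-1.3863


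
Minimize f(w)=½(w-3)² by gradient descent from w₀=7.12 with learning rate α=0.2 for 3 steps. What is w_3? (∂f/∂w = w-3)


step 1: grad = 7.12-3 = 4.12; w = 7.12 - 0.2·(4.12) = 6.296
step 2: grad = 6.296-3 = 3.296; w = 6.296 - 0.2·(3.296) = 5.6368
step 3: grad = 5.6368-3 = 2.6368; w = 5.6368 - 0.2·(2.6368) = 5.10944

5.10944


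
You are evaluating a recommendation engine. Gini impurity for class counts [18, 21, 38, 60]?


Probabilities: [18/137, 21/137, 38/137, 60/137] ≈ [0.1314, 0.1533, 0.2774, 0.438]
Σpᵢ² = (324 + 441 + 1444 + 3600)/137² = 5809/18769
Gini = 1 - Σpᵢ² = 1 - 5809/18769 = 0.6905

0.6905


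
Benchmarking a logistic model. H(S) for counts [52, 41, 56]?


Probabilities: [52/149, 41/149, 56/149] ≈ [0.349, 0.2752, 0.3758]
H = -((52/149)·log₂(52/149) + (41/149)·log₂(41/149) + (56/149)·log₂(56/149))
  = 1.5729 bits

1.5729 bits


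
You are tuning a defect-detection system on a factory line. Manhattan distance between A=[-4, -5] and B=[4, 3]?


d = |-4-4| + |-5-3|
  = 8 + 8
  = 16

16


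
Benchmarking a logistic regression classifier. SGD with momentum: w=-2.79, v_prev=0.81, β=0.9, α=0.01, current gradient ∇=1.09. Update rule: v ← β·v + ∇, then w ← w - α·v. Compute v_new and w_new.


v_new = 0.9·0.81 + 1.09 = 0.729 + 1.09 = 1.819
w_new = -2.79 - 0.01·1.819 = -2.79 - 0.01819 = -2.80819

v_new=1.819, w_new=-2.80819


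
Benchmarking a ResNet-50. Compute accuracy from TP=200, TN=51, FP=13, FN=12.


Accuracy = (TP+TN)/(TP+TN+FP+FN)
= (200+51)/(276)
= 251/276 = 90.94%

90.94%


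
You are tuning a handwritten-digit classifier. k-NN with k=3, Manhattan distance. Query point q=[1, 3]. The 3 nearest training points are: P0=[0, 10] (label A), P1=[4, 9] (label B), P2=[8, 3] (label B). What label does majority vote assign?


d(q,P0) = 8  (label A)
d(q,P1) = 9  (label B)
d(q,P2) = 7  (label B)
Votes: A=1, B=2
Majority → B

B


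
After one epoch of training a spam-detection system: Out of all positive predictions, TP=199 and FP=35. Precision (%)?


Precision = TP/(TP+FP)
= 199/(199+35)
= 199/234 = 85.04%

85.04%


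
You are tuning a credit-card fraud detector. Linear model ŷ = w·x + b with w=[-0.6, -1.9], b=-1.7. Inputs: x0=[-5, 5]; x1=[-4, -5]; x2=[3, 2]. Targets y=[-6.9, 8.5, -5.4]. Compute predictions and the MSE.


ŷ0 = (-0.6)·(-5) + (-1.9)·(5) - 1.7 = -8.2
ŷ1 = (-0.6)·(-4) + (-1.9)·(-5) - 1.7 = 10.2
ŷ2 = (-0.6)·(3) + (-1.9)·(2) - 1.7 = -7.3
errors² = [1.69, 2.89, 3.61]
MSE = 8.1900/3 = 2.73

2.73


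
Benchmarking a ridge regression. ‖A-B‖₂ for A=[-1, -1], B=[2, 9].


d = √((-1-2)² + (-1-9)²)
  = √(9 + 100)
  = √109 = 10.4403

10.4403


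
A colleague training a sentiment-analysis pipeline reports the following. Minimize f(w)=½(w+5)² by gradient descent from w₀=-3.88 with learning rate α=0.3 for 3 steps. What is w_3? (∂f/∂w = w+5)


step 1: grad = -3.88+5 = 1.12; w = -3.88 - 0.3·(1.12) = -4.216
step 2: grad = -4.216+5 = 0.784; w = -4.216 - 0.3·(0.784) = -4.4512
step 3: grad = -4.4512+5 = 0.5488; w = -4.4512 - 0.3·(0.5488) = -4.61584

-4.61584


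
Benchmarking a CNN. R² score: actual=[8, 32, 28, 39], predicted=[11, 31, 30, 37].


ȳ = 26.75
SS_res = Σ(y-ŷ)² = 18
SS_tot = Σ(y-ȳ)² = 530.75
R² = 1 - SS_res/SS_tot = 1 - 0.0339 = 0.9661

0.9661


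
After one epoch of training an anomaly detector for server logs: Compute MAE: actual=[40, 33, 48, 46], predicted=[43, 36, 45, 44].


Absolute errors: |40-43|=3, |33-36|=3, |48-45|=3, |46-44|=2
Sum = 11
MAE = 11/4 = 11/4

11/4


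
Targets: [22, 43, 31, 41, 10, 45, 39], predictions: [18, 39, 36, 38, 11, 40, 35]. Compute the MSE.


Squared errors: (22-18)²=16, (43-39)²=16, (31-36)²=25, (41-38)²=9, (10-11)²=1, (45-40)²=25, (39-35)²=16
Sum = 108
MSE = 108/7 = 108/7

108/7


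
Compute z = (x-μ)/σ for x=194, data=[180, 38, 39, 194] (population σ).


μ = 112.75, σ = 74.4156
z = (194 - 112.75)/74.4156 = 1.0918

1.0918


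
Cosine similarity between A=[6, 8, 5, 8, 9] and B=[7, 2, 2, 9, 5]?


A·B = 6·7 + 8·2 + 5·2 + 8·9 + 9·5 = 185
‖A‖ = √270 = 16.4317, ‖B‖ = √163 = 12.7671
cos = 185/(√270·√163) = 185/√44010 = 0.8819

0.8819


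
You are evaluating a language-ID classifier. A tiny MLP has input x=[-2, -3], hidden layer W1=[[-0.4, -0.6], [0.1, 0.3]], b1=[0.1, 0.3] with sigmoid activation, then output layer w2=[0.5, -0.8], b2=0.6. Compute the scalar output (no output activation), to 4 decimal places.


z1[0] = (-0.4)·(-2) + (-0.6)·(-3) + 0.1 = 2.7
z1[1] = (0.1)·(-2) + (0.3)·(-3) + 0.3 = -0.8
h = sigmoid(z1) = [0.937, 0.31]
output = (0.5)·(0.937) + (-0.8)·(0.31) + 0.6 = 0.8205

0.8205


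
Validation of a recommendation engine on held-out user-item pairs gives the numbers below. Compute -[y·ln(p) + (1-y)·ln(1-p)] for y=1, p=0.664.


BCE = -[y·ln(p) + (1-y)·ln(1-p)]
= -1·ln(0.664) - 0
= -ln(0.664) = 0.4095

0.4095


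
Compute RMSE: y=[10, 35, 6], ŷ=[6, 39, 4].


MSE = 36/3 = 12
RMSE = √(36/3) = 3.4641

3.4641


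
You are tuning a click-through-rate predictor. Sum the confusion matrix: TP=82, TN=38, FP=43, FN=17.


Total = TP + TN + FP + FN
= 82 + 38 + 43 + 17
= 180
(Predicted positive: 125, predicted negative: 55)

180


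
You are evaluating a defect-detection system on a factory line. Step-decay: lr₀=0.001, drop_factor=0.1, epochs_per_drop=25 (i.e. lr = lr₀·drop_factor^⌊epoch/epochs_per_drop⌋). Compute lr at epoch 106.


n_drops = ⌊106/25⌋ = 4
lr = 0.001·0.1^4 = 0.001·0.0001 = 0.0000001

0.0000001


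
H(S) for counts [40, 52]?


Probabilities: [40/92, 52/92] ≈ [0.4348, 0.5652]
H = -((40/92)·log₂(40/92) + (52/92)·log₂(52/92))
  = 0.9877 bits

0.9877 bits


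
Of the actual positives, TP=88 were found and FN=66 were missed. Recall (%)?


Recall = TP/(TP+FN)
= 88/(88+66)
= 88/154 = 57.14%

57.14%


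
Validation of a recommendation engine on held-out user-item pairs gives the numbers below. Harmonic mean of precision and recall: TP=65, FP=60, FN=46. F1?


Precision = 65/125 = 0.52
Recall = 65/111 = 0.5856
F1 = 2·P·R/(P+R) = 2·TP/(2·TP+FP+FN) = 130/(130+60+46) = 130/236 = 0.5508

0.5508


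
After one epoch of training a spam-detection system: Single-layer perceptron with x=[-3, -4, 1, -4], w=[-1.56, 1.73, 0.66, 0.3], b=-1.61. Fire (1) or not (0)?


z = (-3)·(-1.56) + (-4)·(1.73) + (1)·(0.66) + (-4)·(0.3) - 1.61
  = -4.39
step(z) = 0 (z<0)

0


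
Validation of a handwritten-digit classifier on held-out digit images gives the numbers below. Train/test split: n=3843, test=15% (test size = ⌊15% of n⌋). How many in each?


Test = ⌊3843·15/100⌋ = 576
Train = 3843 - 576 = 3267

Train: 3267, Test: 576


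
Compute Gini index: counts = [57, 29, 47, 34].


Probabilities: [57/167, 29/167, 47/167, 34/167] ≈ [0.3413, 0.1737, 0.2814, 0.2036]
Σpᵢ² = (3249 + 841 + 2209 + 1156)/167² = 7455/27889
Gini = 1 - Σpᵢ² = 1 - 7455/27889 = 0.7327

0.7327


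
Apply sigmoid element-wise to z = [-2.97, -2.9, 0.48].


σ(-2.97) = 1/(1+e^2.97) = 0.0488
σ(-2.9) = 1/(1+e^2.9) = 0.0522
σ(0.48) = 1/(1+e^-0.48) = 0.6177
result = [0.0488, 0.0522, 0.6177]

[0.0488, 0.0522, 0.6177]


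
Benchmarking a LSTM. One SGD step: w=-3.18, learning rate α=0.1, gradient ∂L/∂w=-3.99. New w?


w_new = w - α·∇
= -3.18 - 0.1·-3.99
= -3.18 + 0.399
= -2.781

-2.781


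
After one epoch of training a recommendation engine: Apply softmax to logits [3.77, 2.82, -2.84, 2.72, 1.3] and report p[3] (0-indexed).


Exponentials: e^3.77=43.3801, e^2.82=16.7769, e^-2.84=0.0584, e^2.72=15.1803, e^1.3=3.6693
Sum = 79.065
Softmax = [0.5487, 0.2122, 0.0007, 0.192, 0.0464]
p[3] = 15.1803/79.065 = 0.192

0.192


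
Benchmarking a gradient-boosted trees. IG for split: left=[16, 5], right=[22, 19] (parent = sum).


Parent = [38, 24], H_parent = 0.9629
H_left = 0.7919 (n=21), H_right = 0.9961 (n=41)
H_children = (21/62)·0.7919 + (41/62)·0.9961 = 0.9269
IG = 0.9629 - 0.9269 = 0.036

0.036


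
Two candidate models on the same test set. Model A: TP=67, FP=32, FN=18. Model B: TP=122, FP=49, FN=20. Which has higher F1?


Model A: P=67/99=0.6768, R=67/85=0.7882, F1=2PR/(P+R)=2TP/(2TP+FP+FN)=134/184=0.7283
Model B: P=122/171=0.7135, R=122/142=0.8592, F1=2PR/(P+R)=2TP/(2TP+FP+FN)=244/313=0.7796
0.7283 < 0.7796 → Model B

Model B


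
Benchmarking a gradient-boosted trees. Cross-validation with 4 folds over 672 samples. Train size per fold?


Fold size = 672/4 = 168
Training per fold = 672 - 168 = 504

504


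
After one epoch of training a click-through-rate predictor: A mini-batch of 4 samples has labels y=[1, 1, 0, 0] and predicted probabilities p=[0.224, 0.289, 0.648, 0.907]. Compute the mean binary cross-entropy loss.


L[0] = -ln(0.224) = 1.4961
L[1] = -ln(0.289) = 1.2413
L[2] = -ln(1-0.648) = -ln(0.352) = 1.0441
L[3] = -ln(1-0.907) = -ln(0.093) = 2.3752
mean = (1.4961 + 1.2413 + 1.0441 + 2.3752)/4 = 1.5392

1.5392


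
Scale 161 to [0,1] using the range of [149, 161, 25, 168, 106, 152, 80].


min=25, max=168
(161-25)/(168-25) = 136/143 = 0.951

0.951


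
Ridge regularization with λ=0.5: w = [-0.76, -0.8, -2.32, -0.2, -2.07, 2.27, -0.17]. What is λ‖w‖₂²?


‖w‖₂² = (-0.76)² + (-0.8)² + (-2.32)² + (-0.2)² + (-2.07)² + (2.27)² + (-0.17)²
     = 0.5776 + 0.64 + 5.3824 + 0.04 + 4.2849 + 5.1529 + 0.0289
     = 16.1067
λ·‖w‖₂² = 0.5·16.1067 = 8.05335

8.05335


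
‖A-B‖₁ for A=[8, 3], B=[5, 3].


d = |8-5| + |3-3|
  = 3 + 0
  = 3

3


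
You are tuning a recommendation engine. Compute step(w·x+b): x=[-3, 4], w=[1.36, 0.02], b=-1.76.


z = (-3)·(1.36) + (4)·(0.02) - 1.76
  = -5.76
step(z) = 0 (z<0)

0


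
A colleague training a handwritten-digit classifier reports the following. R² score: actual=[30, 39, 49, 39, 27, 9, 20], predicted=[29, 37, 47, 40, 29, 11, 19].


ȳ = 30.4286
SS_res = Σ(y-ŷ)² = 19
SS_tot = Σ(y-ȳ)² = 1071.71
R² = 1 - SS_res/SS_tot = 1 - 0.0177 = 0.9823

0.9823


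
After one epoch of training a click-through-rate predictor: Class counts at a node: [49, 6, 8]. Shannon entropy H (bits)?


Probabilities: [49/63, 6/63, 8/63] ≈ [0.7778, 0.0952, 0.127]
H = -((49/63)·log₂(49/63) + (6/63)·log₂(6/63) + (8/63)·log₂(8/63))
  = 0.9831 bits

0.9831 bits


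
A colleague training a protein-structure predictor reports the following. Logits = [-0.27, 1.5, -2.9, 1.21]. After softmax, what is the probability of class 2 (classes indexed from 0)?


Exponentials: e^-0.27=0.7634, e^1.5=4.4817, e^-2.9=0.055, e^1.21=3.3535
Sum = 8.6536
Softmax = [0.0882, 0.5179, 0.0064, 0.3875]
p[2] = 0.055/8.6536 = 0.0064

0.0064


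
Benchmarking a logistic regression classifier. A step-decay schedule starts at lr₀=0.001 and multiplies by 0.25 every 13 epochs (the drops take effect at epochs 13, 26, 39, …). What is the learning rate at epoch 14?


n_drops = ⌊14/13⌋ = 1
lr = 0.001·0.25^1 = 0.001·0.25 = 0.00025

0.00025


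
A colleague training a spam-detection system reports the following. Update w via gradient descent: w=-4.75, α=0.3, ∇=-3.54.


w_new = w - α·∇
= -4.75 - 0.3·-3.54
= -4.75 + 1.062
= -3.688

-3.688


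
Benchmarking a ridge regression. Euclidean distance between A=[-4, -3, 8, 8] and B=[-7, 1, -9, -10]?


d = √((-4+ 7)² + (-3-1)² + (8+ 9)² + (8+ 10)²)
  = √(9 + 16 + 289 + 324)
  = √638 = 25.2587

25.2587


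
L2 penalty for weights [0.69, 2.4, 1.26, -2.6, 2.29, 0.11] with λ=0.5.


‖w‖₂² = (0.69)² + (2.4)² + (1.26)² + (-2.6)² + (2.29)² + (0.11)²
     = 0.4761 + 5.76 + 1.5876 + 6.76 + 5.2441 + 0.0121
     = 19.8399
λ·‖w‖₂² = 0.5·19.8399 = 9.91995

9.91995


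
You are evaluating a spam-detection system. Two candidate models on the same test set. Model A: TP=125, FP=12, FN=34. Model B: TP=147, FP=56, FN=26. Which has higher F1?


Model A: P=125/137=0.9124, R=125/159=0.7862, F1=2PR/(P+R)=2TP/(2TP+FP+FN)=250/296=0.8446
Model B: P=147/203=0.7241, R=147/173=0.8497, F1=2PR/(P+R)=2TP/(2TP+FP+FN)=294/376=0.7819
0.8446 > 0.7819 → Model A

Model A


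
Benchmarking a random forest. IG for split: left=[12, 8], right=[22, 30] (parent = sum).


Parent = [34, 38], H_parent = 0.9978
H_left = 0.971 (n=20), H_right = 0.9829 (n=52)
H_children = (20/72)·0.971 + (52/72)·0.9829 = 0.9796
IG = 0.9978 - 0.9796 = 0.0182

0.0182


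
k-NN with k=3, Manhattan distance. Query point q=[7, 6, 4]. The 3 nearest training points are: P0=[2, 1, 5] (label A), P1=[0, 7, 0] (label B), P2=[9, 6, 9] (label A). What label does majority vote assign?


d(q,P0) = 11  (label A)
d(q,P1) = 12  (label B)
d(q,P2) = 7  (label A)
Votes: A=2, B=1
Majority → A

A


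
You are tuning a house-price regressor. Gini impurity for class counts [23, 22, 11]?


Probabilities: [23/56, 22/56, 11/56] ≈ [0.4107, 0.3929, 0.1964]
Σpᵢ² = (529 + 484 + 121)/56² = 1134/3136
Gini = 1 - Σpᵢ² = 1 - 1134/3136 = 0.6384

0.6384


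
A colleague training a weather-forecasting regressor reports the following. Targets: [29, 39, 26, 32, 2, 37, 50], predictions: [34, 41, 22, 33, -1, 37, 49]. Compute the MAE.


Absolute errors: |29-34|=5, |39-41|=2, |26-22|=4, |32-33|=1, |2+ 1|=3, |37-37|=0, |50-49|=1
Sum = 16
MAE = 16/7 = 16/7

16/7


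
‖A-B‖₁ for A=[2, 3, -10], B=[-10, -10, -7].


d = |2+ 10| + |3+ 10| + |-10+ 7|
  = 12 + 13 + 3
  = 28

28


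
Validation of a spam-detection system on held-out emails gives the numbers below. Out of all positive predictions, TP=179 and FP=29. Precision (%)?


Precision = TP/(TP+FP)
= 179/(179+29)
= 179/208 = 86.06%

86.06%


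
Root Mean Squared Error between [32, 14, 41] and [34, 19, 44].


MSE = 38/3 = 12.6667
RMSE = √(38/3) = 3.559

3.559


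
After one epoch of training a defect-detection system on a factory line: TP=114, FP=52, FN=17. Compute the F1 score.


Precision = 114/166 = 0.6867
Recall = 114/131 = 0.8702
F1 = 2·P·R/(P+R) = 2·TP/(2·TP+FP+FN) = 228/(228+52+17) = 228/297 = 0.7677

0.7677


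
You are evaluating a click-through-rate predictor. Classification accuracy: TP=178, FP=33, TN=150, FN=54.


Accuracy = (TP+TN)/(TP+TN+FP+FN)
= (178+150)/(415)
= 328/415 = 79.04%

79.04%


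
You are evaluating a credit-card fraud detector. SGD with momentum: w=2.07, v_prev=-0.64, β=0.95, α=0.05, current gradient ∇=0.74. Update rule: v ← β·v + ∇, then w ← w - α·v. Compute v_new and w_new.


v_new = 0.95·-0.64 + 0.74 = -0.608 + 0.74 = 0.132
w_new = 2.07 - 0.05·0.132 = 2.07 - 0.0066 = 2.0634

v_new=0.132, w_new=2.0634


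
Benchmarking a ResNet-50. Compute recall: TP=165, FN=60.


Recall = TP/(TP+FN)
= 165/(165+60)
= 165/225 = 73.33%

73.33%


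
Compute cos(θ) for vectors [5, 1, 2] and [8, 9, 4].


A·B = 5·8 + 1·9 + 2·4 = 57
‖A‖ = √30 = 5.4772, ‖B‖ = √161 = 12.6886
cos = 57/(√30·√161) = 57/√4830 = 0.8202

0.8202


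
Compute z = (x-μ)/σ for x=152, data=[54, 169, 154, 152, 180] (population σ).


μ = 141.8, σ = 45.0795
z = (152 - 141.8)/45.0795 = 0.2263

0.2263


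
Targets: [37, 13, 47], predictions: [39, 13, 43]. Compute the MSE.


Squared errors: (37-39)²=4, (13-13)²=0, (47-43)²=16
Sum = 20
MSE = 20/3 = 20/3

20/3


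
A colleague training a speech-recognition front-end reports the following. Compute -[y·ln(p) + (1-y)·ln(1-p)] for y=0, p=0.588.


BCE = -[y·ln(p) + (1-y)·ln(1-p)]
= -0 - 1·ln(1-0.588)
= -ln(0.412) = 0.8867

0.8867


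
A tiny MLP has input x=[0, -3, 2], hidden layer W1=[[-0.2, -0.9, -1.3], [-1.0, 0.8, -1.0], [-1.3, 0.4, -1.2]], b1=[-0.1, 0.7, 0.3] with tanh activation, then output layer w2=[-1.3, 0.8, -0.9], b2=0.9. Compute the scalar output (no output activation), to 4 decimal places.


z1[0] = (-0.2)·(0) + (-0.9)·(-3) + (-1.3)·(2) - 0.1 = 0.0
z1[1] = (-1.0)·(0) + (0.8)·(-3) + (-1.0)·(2) + 0.7 = -3.7
z1[2] = (-1.3)·(0) + (0.4)·(-3) + (-1.2)·(2) + 0.3 = -3.3
h = tanh(z1) = [0.0, -0.9988, -0.9973]
output = (-1.3)·(0.0) + (0.8)·(-0.9988) + (-0.9)·(-0.9973) + 0.9 = 0.9985

0.9985


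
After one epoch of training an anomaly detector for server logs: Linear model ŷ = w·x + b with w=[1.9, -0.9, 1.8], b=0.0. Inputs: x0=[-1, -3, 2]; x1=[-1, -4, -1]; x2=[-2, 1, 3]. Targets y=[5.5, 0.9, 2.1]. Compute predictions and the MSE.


ŷ0 = (1.9)·(-1) + (-0.9)·(-3) + (1.8)·(2) + 0.0 = 4.4
ŷ1 = (1.9)·(-1) + (-0.9)·(-4) + (1.8)·(-1) + 0.0 = -0.1
ŷ2 = (1.9)·(-2) + (-0.9)·(1) + (1.8)·(3) + 0.0 = 0.7
errors² = [1.21, 1.0, 1.96]
MSE = 4.1700/3 = 1.39

1.39


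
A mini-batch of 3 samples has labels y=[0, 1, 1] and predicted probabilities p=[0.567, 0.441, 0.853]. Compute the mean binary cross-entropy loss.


L[0] = -ln(1-0.567) = -ln(0.433) = 0.837
L[1] = -ln(0.441) = 0.8187
L[2] = -ln(0.853) = 0.159
mean = (0.837 + 0.8187 + 0.159)/3 = 0.6049

0.6049


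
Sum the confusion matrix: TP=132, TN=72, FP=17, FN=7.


Total = TP + TN + FP + FN
= 132 + 72 + 17 + 7
= 228
(Predicted positive: 149, predicted negative: 79)

228


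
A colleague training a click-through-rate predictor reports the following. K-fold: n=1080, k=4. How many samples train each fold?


Fold size = 1080/4 = 270
Training per fold = 1080 - 270 = 810

810


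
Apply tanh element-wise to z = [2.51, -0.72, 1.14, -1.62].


tanh(2.51) = 0.9869
tanh(-0.72) = -0.6169
tanh(1.14) = 0.8144
tanh(-1.62) = -0.9246
result = [0.9869, -0.6169, 0.8144, -0.9246]

[0.9869, -0.6169, 0.8144, -0.9246]


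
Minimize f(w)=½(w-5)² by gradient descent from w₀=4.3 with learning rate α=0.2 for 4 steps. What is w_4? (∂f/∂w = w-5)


step 1: grad = 4.3-5 = -0.7; w = 4.3 - 0.2·(-0.7) = 4.44
step 2: grad = 4.44-5 = -0.56; w = 4.44 - 0.2·(-0.56) = 4.552
step 3: grad = 4.552-5 = -0.448; w = 4.552 - 0.2·(-0.448) = 4.6416
step 4: grad = 4.6416-5 = -0.3584; w = 4.6416 - 0.2·(-0.3584) = 4.71328

4.71328


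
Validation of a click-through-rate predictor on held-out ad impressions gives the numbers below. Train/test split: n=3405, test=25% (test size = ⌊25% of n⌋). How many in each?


Test = ⌊3405·25/100⌋ = 851
Train = 3405 - 851 = 2554

Train: 2554, Test: 851


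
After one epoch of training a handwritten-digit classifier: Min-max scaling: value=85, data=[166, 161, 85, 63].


min=63, max=166
(85-63)/(166-63) = 22/103 = 0.2136

0.2136


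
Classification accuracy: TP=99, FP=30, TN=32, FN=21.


Accuracy = (TP+TN)/(TP+TN+FP+FN)
= (99+32)/(182)
= 131/182 = 71.98%

71.98%


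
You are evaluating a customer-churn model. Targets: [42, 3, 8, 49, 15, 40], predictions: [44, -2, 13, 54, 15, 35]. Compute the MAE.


Absolute errors: |42-44|=2, |3+ 2|=5, |8-13|=5, |49-54|=5, |15-15|=0, |40-35|=5
Sum = 22
MAE = 22/6 = 11/3

11/3


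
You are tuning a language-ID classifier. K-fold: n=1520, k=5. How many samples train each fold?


Fold size = 1520/5 = 304
Training per fold = 1520 - 304 = 1216

1216
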